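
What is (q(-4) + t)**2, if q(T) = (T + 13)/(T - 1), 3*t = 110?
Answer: 273529/225 ≈ 1215.7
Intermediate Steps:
t = 110/3 (t = (1/3)*110 = 110/3 ≈ 36.667)
q(T) = (13 + T)/(-1 + T)
(q(-4) + t)**2 = ((13 - 4)/(-1 - 4) + 110/3)**2 = (9/(-5) + 110/3)**2 = (-1/5*9 + 110/3)**2 = (-9/5 + 110/3)**2 = (523/15)**2 = 273529/225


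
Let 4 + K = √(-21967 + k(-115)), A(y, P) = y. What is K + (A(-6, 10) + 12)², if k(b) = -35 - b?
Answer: 32 + I*√21887 ≈ 32.0 + 147.94*I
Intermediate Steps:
K = -4 + I*√21887 (K = -4 + √(-21967 + (-35 - 1*(-115))) = -4 + √(-21967 + (-35 + 115)) = -4 + √(-21967 + 80) = -4 + √(-21887) = -4 + I*√21887 ≈ -4.0 + 147.94*I)
K + (A(-6, 10) + 12)² = (-4 + I*√21887) + (-6 + 12)² = (-4 + I*√21887) + 6² = (-4 + I*√21887) + 36 = 32 + I*√21887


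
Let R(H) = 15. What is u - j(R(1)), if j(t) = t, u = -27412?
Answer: -27427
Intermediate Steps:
u - j(R(1)) = -27412 - 1*15 = -27412 - 15 = -27427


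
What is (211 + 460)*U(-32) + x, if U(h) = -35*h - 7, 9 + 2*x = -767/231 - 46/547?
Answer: 94365530117/126357 ≈ 7.4682e+5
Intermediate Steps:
x = -783694/126357 (x = -9/2 + (-767/231 - 46/547)/2 = -9/2 + (½)*(-430175/126357) = -9/2 - 430175/252714 = -783694/126357 ≈ -6.2022)
U(h) = -7 - 35*h
(211 + 460)*U(-32) + x = (211 + 460)*(-7 - 35*(-32)) - 783694/126357 = 671*(-7 + 1120) - 783694/126357 = 671*1113 - 783694/126357 = 746823 - 783694/126357 = 94365530117/126357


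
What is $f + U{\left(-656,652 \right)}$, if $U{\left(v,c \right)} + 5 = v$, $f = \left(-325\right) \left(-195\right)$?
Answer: $62714$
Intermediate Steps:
$f = 63375$
$U{\left(v,c \right)} = -5 + v$
$f + U{\left(-656,652 \right)} = 63375 - 661 = 62714$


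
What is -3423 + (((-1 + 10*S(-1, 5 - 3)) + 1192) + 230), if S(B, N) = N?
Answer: -1982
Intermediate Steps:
-3423 + (((-1 + 10*S(-1, 5 - 3)) + 1192) + 230) = -3423 + (((-1 + 10*(5 - 3)) + 1192) + 230) = -3423 + (((-1 + 10*2) + 1192) + 230) = -3423 + (((-1 + 20) + 1192) + 230) = -3423 + ((19 + 1192) + 230) = -3423 + (1211 + 230) = -3423 + 1441 = -1982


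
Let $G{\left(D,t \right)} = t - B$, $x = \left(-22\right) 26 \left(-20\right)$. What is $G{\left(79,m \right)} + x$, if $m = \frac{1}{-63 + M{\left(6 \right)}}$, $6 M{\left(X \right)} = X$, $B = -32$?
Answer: $\frac{711263}{62} \approx 11472.0$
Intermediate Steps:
$M{\left(X \right)} = \frac{X}{6}$
$m = - \frac{1}{62}$ ($m = \frac{1}{-63 + \frac{1}{6} \cdot 6} = \frac{1}{-63 + 1} = \frac{1}{-62} = - \frac{1}{62} \approx -0.016129$)
$x = 11440$ ($x = \left(-572\right) \left(-20\right) = 11440$)
$G{\left(D,t \right)} = 32 + t$ ($G{\left(D,t \right)} = t - -32 = t + 32 = 32 + t$)
$G{\left(79,m \right)} + x = \left(32 - \frac{1}{62}\right) + 11440 = \frac{1983}{62} + 11440 = \frac{711263}{62}$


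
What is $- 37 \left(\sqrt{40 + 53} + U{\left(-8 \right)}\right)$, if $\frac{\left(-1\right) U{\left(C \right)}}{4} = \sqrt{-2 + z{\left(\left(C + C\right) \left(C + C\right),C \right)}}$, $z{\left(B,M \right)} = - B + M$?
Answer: $- 37 \sqrt{93} + 148 i \sqrt{266} \approx -356.81 + 2413.8 i$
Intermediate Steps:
$z{\left(B,M \right)} = M - B$
$U{\left(C \right)} = - 4 \sqrt{-2 + C - 4 C^{2}}$ ($U{\left(C \right)} = - 4 \sqrt{-2 + \left(C - \left(C + C\right) \left(C + C\right)\right)} = - 4 \sqrt{-2 + \left(C - 2 C 2 C\right)} = - 4 \sqrt{-2 + \left(C - 4 C^{2}\right)} = - 4 \sqrt{-2 - \left(- C + 4 C^{2}\right)} = - 4 \sqrt{-2 + C - 4 C^{2}}$)
$- 37 \left(\sqrt{40 + 53} + U{\left(-8 \right)}\right) = - 37 \left(\sqrt{40 + 53} - 4 \sqrt{-2 - 8 - 4 \left(-8\right)^{2}}\right) = - 37 \left(\sqrt{93} - 4 \sqrt{-2 - 8 - 256}\right) = - 37 \left(\sqrt{93} - 4 \sqrt{-266}\right) = - 37 \left(\sqrt{93} - 4 i \sqrt{266}\right) = - 37 \sqrt{93} + 148 i \sqrt{266}$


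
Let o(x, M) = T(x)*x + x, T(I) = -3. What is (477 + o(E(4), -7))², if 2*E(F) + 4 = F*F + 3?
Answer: 213444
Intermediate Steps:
E(F) = -½ + F²/2 (E(F) = -2 + (F*F + 3)/2 = -2 + (F² + 3)/2 = -2 + (3 + F²)/2 = -2 + (3/2 + F²/2) = -½ + F²/2)
o(x, M) = -2*x (o(x, M) = -3*x + x = -2*x)
(477 + o(E(4), -7))² = (477 - 2*(-½ + (½)*4²))² = (477 - 2*(-½ + (½)*16))² = (477 - 2*(-½ + 8))² = (477 - 2*15/2)² = (477 - 15)² = 462² = 213444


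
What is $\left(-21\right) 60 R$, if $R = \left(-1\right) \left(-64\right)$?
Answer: $-80640$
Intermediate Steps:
$R = 64$
$\left(-21\right) 60 R = \left(-21\right) 60 \cdot 64 = \left(-1260\right) 64 = -80640$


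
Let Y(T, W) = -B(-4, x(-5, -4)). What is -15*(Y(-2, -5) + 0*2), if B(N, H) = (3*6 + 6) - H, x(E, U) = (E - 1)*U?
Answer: 0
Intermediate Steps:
x(E, U) = U*(-1 + E) (x(E, U) = (-1 + E)*U = U*(-1 + E))
B(N, H) = 24 - H (B(N, H) = (18 + 6) - H = 24 - H)
Y(T, W) = 0 (Y(T, W) = -(24 - (-4)*(-1 - 5)) = -(24 - (-4)*(-6)) = -(24 - 1*24) = -(24 - 24) = -1*0 = 0)
-15*(Y(-2, -5) + 0*2) = -15*(0 + 0*2) = -15*(0 + 0) = -15*0 = 0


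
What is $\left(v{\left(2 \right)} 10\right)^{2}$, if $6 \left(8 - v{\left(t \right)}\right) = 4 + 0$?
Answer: $\frac{48400}{9} \approx 5377.8$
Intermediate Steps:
$v{\left(t \right)} = \frac{22}{3}$ ($v{\left(t \right)} = 8 - \frac{4 + 0}{6} = 8 - \frac{2}{3} = \frac{22}{3}$)
$\left(v{\left(2 \right)} 10\right)^{2} = \left(\frac{22}{3} \cdot 10\right)^{2} = \left(\frac{220}{3}\right)^{2} = \frac{48400}{9}$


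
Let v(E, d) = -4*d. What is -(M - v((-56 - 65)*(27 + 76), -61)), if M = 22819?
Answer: -22575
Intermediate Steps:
-(M - v((-56 - 65)*(27 + 76), -61)) = -(22819 - (-4)*(-61)) = -(22819 - 1*244) = -(22819 - 244) = -1*22575 = -22575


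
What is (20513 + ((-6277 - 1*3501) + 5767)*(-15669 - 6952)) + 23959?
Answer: 90777303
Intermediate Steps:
(20513 + ((-6277 - 1*3501) + 5767)*(-15669 - 6952)) + 23959 = (20513 + ((-6277 - 3501) + 5767)*(-22621)) + 23959 = (20513 + (-9778 + 5767)*(-22621)) + 23959 = (20513 - 4011*(-22621)) + 23959 = (20513 + 90732831) + 23959 = 90753344 + 23959 = 90777303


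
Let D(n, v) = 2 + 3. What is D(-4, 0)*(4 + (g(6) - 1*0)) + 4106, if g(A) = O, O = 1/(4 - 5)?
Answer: 4121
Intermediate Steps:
D(n, v) = 5
O = -1 (O = 1/(-1) = -1)
g(A) = -1
D(-4, 0)*(4 + (g(6) - 1*0)) + 4106 = 5*(4 + (-1 - 1*0)) + 4106 = 5*(4 + (-1 + 0)) + 4106 = 5*(4 - 1) + 4106 = 5*3 + 4106 = 15 + 4106 = 4121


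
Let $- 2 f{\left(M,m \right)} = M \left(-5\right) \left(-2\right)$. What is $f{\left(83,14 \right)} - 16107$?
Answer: $-16522$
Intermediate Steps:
$f{\left(M,m \right)} = - 5 M$ ($f{\left(M,m \right)} = - \frac{M \left(-5\right) \left(-2\right)}{2} = - \frac{- 5 M \left(-2\right)}{2} = - \frac{10 M}{2} = - 5 M$)
$f{\left(83,14 \right)} - 16107 = \left(-5\right) 83 - 16107 = -415 - 16107 = -16522$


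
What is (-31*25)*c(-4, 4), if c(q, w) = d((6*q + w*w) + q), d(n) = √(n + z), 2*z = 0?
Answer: -1550*I*√3 ≈ -2684.7*I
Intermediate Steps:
z = 0 (z = (½)*0 = 0)
d(n) = √n (d(n) = √(n + 0) = √n)
c(q, w) = √(w² + 7*q) (c(q, w) = √((6*q + w*w) + q) = √((6*q + w²) + q) = √((w² + 6*q) + q) = √(w² + 7*q))
(-31*25)*c(-4, 4) = (-31*25)*√(4² + 7*(-4)) = -775*√(16 - 28) = -1550*I*√3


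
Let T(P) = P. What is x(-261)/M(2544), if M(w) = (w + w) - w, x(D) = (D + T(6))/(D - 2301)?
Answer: 85/2172576 ≈ 3.9124e-5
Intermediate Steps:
x(D) = (6 + D)/(-2301 + D) (x(D) = (D + 6)/(D - 2301) = (6 + D)/(-2301 + D))
M(w) = w (M(w) = 2*w - w = w)
x(-261)/M(2544) = ((6 - 261)/(-2301 - 261))/2544 = (-255/(-2562))*(1/2544) = -1/2562*(-255)*(1/2544) = (85/854)*(1/2544) = 85/2172576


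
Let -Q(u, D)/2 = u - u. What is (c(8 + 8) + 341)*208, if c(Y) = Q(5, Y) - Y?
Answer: 67600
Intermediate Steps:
Q(u, D) = 0 (Q(u, D) = -2*(u - u) = -2*0 = 0)
c(Y) = -Y (c(Y) = 0 - Y = -Y)
(c(8 + 8) + 341)*208 = (-(8 + 8) + 341)*208 = (-1*16 + 341)*208 = (-16 + 341)*208 = 325*208 = 67600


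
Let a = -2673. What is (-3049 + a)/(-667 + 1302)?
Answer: -5722/635 ≈ -9.0110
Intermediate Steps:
(-3049 + a)/(-667 + 1302) = (-3049 - 2673)/(-667 + 1302) = -5722/635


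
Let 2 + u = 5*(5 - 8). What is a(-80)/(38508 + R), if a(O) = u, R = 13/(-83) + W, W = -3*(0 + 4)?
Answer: -1411/3195155 ≈ -0.00044161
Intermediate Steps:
W = -12 (W = -3*4 = -12)
u = -17 (u = -2 + 5*(5 - 8) = -2 + 5*(-3) = -2 - 15 = -17)
R = -1009/83 (R = 13/(-83) - 12 = -1/83*13 - 12 = -13/83 - 12 = -1009/83 ≈ -12.157)
a(O) = -17
a(-80)/(38508 + R) = -17/(38508 - 1009/83) = -17/3195155/83 = -17*83/3195155 = -1411/3195155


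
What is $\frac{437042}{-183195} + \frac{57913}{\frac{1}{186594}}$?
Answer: $\frac{1979645165061748}{183195} \approx 1.0806 \cdot 10^{10}$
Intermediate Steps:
$\frac{437042}{-183195} + \frac{57913}{\frac{1}{186594}} = 437042 \left(- \frac{1}{183195}\right) + 57913 \frac{1}{\frac{1}{186594}} = - \frac{437042}{183195} + 57913 \cdot 186594 = - \frac{437042}{183195} + 10806218322 = \frac{1979645165061748}{183195}$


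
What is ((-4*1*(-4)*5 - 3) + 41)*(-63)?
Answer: -7434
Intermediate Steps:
((-4*1*(-4)*5 - 3) + 41)*(-63) = ((-(-16)*5 - 3) + 41)*(-63) = ((-4*(-20) - 3) + 41)*(-63) = ((80 - 3) + 41)*(-63) = (77 + 41)*(-63) = 118*(-63) = -7434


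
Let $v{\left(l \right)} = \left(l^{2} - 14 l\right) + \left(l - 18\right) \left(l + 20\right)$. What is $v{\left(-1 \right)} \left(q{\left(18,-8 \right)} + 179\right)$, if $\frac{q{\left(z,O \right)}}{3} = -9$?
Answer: $-52592$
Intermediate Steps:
$q{\left(z,O \right)} = -27$ ($q{\left(z,O \right)} = 3 \left(-9\right) = -27$)
$v{\left(l \right)} = l^{2} - 14 l + \left(-18 + l\right) \left(20 + l\right)$ ($v{\left(l \right)} = \left(l^{2} - 14 l\right) + \left(-18 + l\right) \left(20 + l\right) = l^{2} - 14 l + \left(-18 + l\right) \left(20 + l\right)$)
$v{\left(-1 \right)} \left(q{\left(18,-8 \right)} + 179\right) = \left(-360 - -12 + 2 \left(-1\right)^{2}\right) \left(-27 + 179\right) = \left(-360 + 12 + 2 \cdot 1\right) 152 = \left(-360 + 12 + 2\right) 152 = \left(-346\right) 152 = -52592$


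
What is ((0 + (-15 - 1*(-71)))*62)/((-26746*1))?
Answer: -1736/13373 ≈ -0.12981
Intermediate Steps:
((0 + (-15 - 1*(-71)))*62)/((-26746*1)) = ((0 + (-15 + 71))*62)/(-26746) = ((0 + 56)*62)*(-1/26746) = (56*62)*(-1/26746) = 3472*(-1/26746) = -1736/13373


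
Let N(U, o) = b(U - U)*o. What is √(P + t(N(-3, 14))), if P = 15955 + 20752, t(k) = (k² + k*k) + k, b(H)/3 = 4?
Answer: √93323 ≈ 305.49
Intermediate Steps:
b(H) = 12 (b(H) = 3*4 = 12)
N(U, o) = 12*o
t(k) = k + 2*k² (t(k) = (k² + k²) + k = 2*k² + k = k + 2*k²)
P = 36707
√(P + t(N(-3, 14))) = √(36707 + (12*14)*(1 + 2*(12*14))) = √(36707 + 168*(1 + 2*168)) = √(36707 + 168*(1 + 336)) = √(36707 + 168*337) = √(36707 + 56616) = √93323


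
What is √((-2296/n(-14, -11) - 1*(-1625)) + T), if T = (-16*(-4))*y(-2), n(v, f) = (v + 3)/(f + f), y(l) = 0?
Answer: I*√2967 ≈ 54.47*I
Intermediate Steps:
n(v, f) = (3 + v)/(2*f) (n(v, f) = (3 + v)/((2*f)) = (3 + v)*(1/(2*f)) = (3 + v)/(2*f))
T = 0 (T = -16*(-4)*0 = 64*0 = 0)
√((-2296/n(-14, -11) - 1*(-1625)) + T) = √((-2296*(-22/(3 - 14)) - 1*(-1625)) + 0) = √((-2296/((½)*(-1/11)*(-11)) + 1625) + 0) = √((-2296/½ + 1625) + 0) = √((-2296*2 + 1625) + 0) = √((-4592 + 1625) + 0) = √(-2967 + 0) = √(-2967) = I*√2967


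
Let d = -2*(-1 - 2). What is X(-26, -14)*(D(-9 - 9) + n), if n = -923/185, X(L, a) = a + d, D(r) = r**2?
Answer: -472136/185 ≈ -2552.1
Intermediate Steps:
d = 6 (d = -2*(-3) = 6)
X(L, a) = 6 + a (X(L, a) = a + 6 = 6 + a)
n = -923/185 (n = -923*1/185 = -923/185 ≈ -4.9892)
X(-26, -14)*(D(-9 - 9) + n) = (6 - 14)*((-9 - 9)**2 - 923/185) = -8*((-18)**2 - 923/185) = -8*(324 - 923/185) = -8*59017/185 = -472136/185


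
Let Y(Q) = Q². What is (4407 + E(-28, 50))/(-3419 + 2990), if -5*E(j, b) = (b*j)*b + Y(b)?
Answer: -5969/143 ≈ -41.741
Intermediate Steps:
E(j, b) = -b²/5 - j*b²/5 (E(j, b) = -((b*j)*b + b²)/5 = -(j*b² + b²)/5 = -(b² + j*b²)/5 = -b²/5 - j*b²/5)
(4407 + E(-28, 50))/(-3419 + 2990) = (4407 + (⅕)*50²*(-1 - 1*(-28)))/(-3419 + 2990) = (4407 + (⅕)*2500*(-1 + 28))/(-429) = (4407 + (⅕)*2500*27)*(-1/429) = (4407 + 13500)*(-1/429) = 17907*(-1/429) = -5969/143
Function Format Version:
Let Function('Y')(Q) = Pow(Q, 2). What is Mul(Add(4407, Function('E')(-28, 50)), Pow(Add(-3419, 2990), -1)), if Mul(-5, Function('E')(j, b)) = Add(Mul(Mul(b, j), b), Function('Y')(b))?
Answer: Rational(-5969, 143) ≈ -41.741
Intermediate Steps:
Function('E')(j, b) = Add(Mul(Rational(-1, 5), Pow(b, 2)), Mul(Rational(-1, 5), j, Pow(b, 2))) (Function('E')(j, b) = Mul(Rational(-1, 5), Add(Mul(Mul(b, j), b), Pow(b, 2))) = Mul(Rational(-1, 5), Add(Mul(j, Pow(b, 2)), Pow(b, 2))) = Mul(Rational(-1, 5), Add(Pow(b, 2), Mul(j, Pow(b, 2)))) = Add(Mul(Rational(-1, 5), Pow(b, 2)), Mul(Rational(-1, 5), j, Pow(b, 2))))
Mul(Add(4407, Function('E')(-28, 50)), Pow(Add(-3419, 2990), -1)) = Mul(Add(4407, Mul(Rational(1, 5), Pow(50, 2), Add(-1, Mul(-1, -28)))), Pow(Add(-3419, 2990), -1)) = Mul(Add(4407, Mul(Rational(1, 5), 2500, Add(-1, 28))), Pow(-429, -1)) = Mul(Add(4407, Mul(Rational(1, 5), 2500, 27)), Rational(-1, 429)) = Mul(Add(4407, 13500), Rational(-1, 429)) = Mul(17907, Rational(-1, 429)) = Rational(-5969, 143)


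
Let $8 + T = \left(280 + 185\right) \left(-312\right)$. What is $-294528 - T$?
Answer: $-149440$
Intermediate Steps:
$T = -145088$ ($T = -8 + \left(280 + 185\right) \left(-312\right) = -8 + 465 \left(-312\right) = -8 - 145080 = -145088$)
$-294528 - T = -294528 - -145088 = -294528 + 145088 = -149440$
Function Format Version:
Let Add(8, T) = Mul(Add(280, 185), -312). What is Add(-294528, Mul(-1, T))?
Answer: -149440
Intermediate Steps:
T = -145088 (T = Add(-8, Mul(Add(280, 185), -312)) = Add(-8, Mul(465, -312)) = Add(-8, -145080) = -145088)
Add(-294528, Mul(-1, T)) = Add(-294528, Mul(-1, -145088)) = Add(-294528, 145088) = -149440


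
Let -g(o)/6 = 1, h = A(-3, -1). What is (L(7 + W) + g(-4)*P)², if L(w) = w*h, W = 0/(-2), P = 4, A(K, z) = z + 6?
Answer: 121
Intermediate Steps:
A(K, z) = 6 + z
h = 5 (h = 6 - 1 = 5)
g(o) = -6 (g(o) = -6*1 = -6)
W = 0 (W = 0*(-½) = 0)
L(w) = 5*w (L(w) = w*5 = 5*w)
(L(7 + W) + g(-4)*P)² = (5*(7 + 0) - 6*4)² = (5*7 - 24)² = (35 - 24)² = 11² = 121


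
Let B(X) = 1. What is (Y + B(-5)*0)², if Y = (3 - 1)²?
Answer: 16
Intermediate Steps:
Y = 4 (Y = 2² = 4)
(Y + B(-5)*0)² = (4 + 1*0)² = (4 + 0)² = 4² = 16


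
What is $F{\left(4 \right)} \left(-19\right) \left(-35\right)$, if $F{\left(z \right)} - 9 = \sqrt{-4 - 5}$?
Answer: $5985 + 1995 i \approx 5985.0 + 1995.0 i$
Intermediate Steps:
$F{\left(z \right)} = 9 + 3 i$ ($F{\left(z \right)} = 9 + \sqrt{-4 - 5} = 9 + \sqrt{-9} = 9 + 3 i$)
$F{\left(4 \right)} \left(-19\right) \left(-35\right) = \left(9 + 3 i\right) \left(-19\right) \left(-35\right) = \left(-171 - 57 i\right) \left(-35\right) = 5985 + 1995 i$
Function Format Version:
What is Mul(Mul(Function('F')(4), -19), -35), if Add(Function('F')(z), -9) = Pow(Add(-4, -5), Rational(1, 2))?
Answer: Add(5985, Mul(1995, I)) ≈ Add(5985.0, Mul(1995.0, I))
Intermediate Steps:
Function('F')(z) = Add(9, Mul(3, I)) (Function('F')(z) = Add(9, Pow(Add(-4, -5), Rational(1, 2))) = Add(9, Pow(-9, Rational(1, 2))) = Add(9, Mul(3, I)))
Mul(Mul(Function('F')(4), -19), -35) = Mul(Mul(Add(9, Mul(3, I)), -19), -35) = Mul(Add(-171, Mul(-57, I)), -35) = Add(5985, Mul(1995, I))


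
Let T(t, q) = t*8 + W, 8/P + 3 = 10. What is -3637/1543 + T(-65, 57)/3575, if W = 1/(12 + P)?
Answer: -1270015619/507492700 ≈ -2.5025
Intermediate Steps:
P = 8/7 (P = 8/(-3 + 10) = 8/7 ≈ 1.1429)
W = 7/92 (W = 1/(12 + 8/7) = 1/(92/7) = 7/92 ≈ 0.076087)
T(t, q) = 7/92 + 8*t (T(t, q) = t*8 + 7/92 = 8*t + 7/92 = 7/92 + 8*t)
-3637/1543 + T(-65, 57)/3575 = -3637/1543 + (7/92 + 8*(-65))/3575 = -3637*1/1543 + (7/92 - 520)*(1/3575) = -3637/1543 - 47833/92*1/3575 = -3637/1543 - 47833/328900 = -1270015619/507492700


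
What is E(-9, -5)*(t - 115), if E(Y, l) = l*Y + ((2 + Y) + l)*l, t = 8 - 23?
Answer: -13650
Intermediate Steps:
t = -15
E(Y, l) = Y*l + l*(2 + Y + l) (E(Y, l) = Y*l + (2 + Y + l)*l = Y*l + l*(2 + Y + l))
E(-9, -5)*(t - 115) = (-5*(2 - 5 + 2*(-9)))*(-15 - 115) = -5*(2 - 5 - 18)*(-130) = -5*(-21)*(-130) = 105*(-130) = -13650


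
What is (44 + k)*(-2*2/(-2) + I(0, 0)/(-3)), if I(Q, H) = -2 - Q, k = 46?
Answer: 240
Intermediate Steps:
(44 + k)*(-2*2/(-2) + I(0, 0)/(-3)) = (44 + 46)*(-2*2/(-2) + (-2 - 1*0)/(-3)) = 90*(-4*(-½) + (-2 + 0)*(-⅓)) = 90*(2 - 2*(-⅓)) = 90*(2 + ⅔) = 90*(8/3) = 240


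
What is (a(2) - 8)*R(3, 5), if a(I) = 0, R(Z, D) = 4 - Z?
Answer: -8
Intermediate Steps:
(a(2) - 8)*R(3, 5) = (0 - 8)*(4 - 1*3) = -8*(4 - 3) = -8*1 = -8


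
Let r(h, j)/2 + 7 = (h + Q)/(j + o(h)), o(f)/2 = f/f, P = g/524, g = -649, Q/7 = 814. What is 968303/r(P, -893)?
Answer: -20549326266/568481 ≈ -36148.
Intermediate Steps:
Q = 5698 (Q = 7*814 = 5698)
P = -649/524 ≈ -1.2386
o(f) = 2 (o(f) = 2*(f/f) = 2*1 = 2)
r(h, j) = -14 + 2*(5698 + h)/(2 + j) (r(h, j) = -14 + 2*((h + 5698)/(j + 2)) = -14 + 2*((5698 + h)/(2 + j)) = -14 + 2*(5698 + h)/(2 + j))
968303/r(P, -893) = 968303/((2*(5684 - 649/524 - 7*(-893))/(2 - 893))) = 968303/((2*(5684 - 649/524 + 6251)/(-891))) = 968303/((2*(-1/891)*(6253291/524))) = 968303/(-568481/21222) = 968303*(-21222/568481) = -20549326266/568481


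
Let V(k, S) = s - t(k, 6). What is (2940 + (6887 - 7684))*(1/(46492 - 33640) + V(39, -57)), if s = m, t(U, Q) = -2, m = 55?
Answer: 1569886795/12852 ≈ 1.2215e+5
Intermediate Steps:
s = 55
V(k, S) = 57 (V(k, S) = 55 - 1*(-2) = 55 + 2 = 57)
(2940 + (6887 - 7684))*(1/(46492 - 33640) + V(39, -57)) = (2940 + (6887 - 7684))*(1/(46492 - 33640) + 57) = (2940 - 797)*(1/12852 + 57) = 2143*(1/12852 + 57) = 2143*(732565/12852) = 1569886795/12852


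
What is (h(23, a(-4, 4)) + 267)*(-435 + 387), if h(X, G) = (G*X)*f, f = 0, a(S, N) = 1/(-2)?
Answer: -12816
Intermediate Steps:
a(S, N) = -1/2
h(X, G) = 0 (h(X, G) = (G*X)*0 = 0)
(h(23, a(-4, 4)) + 267)*(-435 + 387) = (0 + 267)*(-435 + 387) = 267*(-48) = -12816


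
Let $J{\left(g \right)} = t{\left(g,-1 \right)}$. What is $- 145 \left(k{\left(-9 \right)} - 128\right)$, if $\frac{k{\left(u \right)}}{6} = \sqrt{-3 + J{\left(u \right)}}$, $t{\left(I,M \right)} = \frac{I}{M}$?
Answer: $18560 - 870 \sqrt{6} \approx 16429.0$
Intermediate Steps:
$J{\left(g \right)} = - g$ ($J{\left(g \right)} = \frac{g}{-1} = g \left(-1\right) = - g$)
$k{\left(u \right)} = 6 \sqrt{-3 - u}$
$- 145 \left(k{\left(-9 \right)} - 128\right) = - 145 \left(6 \sqrt{-3 - -9} - 128\right) = - 145 \left(6 \sqrt{-3 + 9} - 128\right) = - 145 \left(6 \sqrt{6} - 128\right) = - 145 \left(-128 + 6 \sqrt{6}\right) = 18560 - 870 \sqrt{6}$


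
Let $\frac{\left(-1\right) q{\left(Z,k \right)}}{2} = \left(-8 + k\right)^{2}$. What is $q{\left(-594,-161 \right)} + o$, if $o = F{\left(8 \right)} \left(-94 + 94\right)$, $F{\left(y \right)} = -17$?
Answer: $-57122$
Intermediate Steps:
$q{\left(Z,k \right)} = - 2 \left(-8 + k\right)^{2}$
$o = 0$ ($o = - 17 \left(-94 + 94\right) = \left(-17\right) 0 = 0$)
$q{\left(-594,-161 \right)} + o = - 2 \left(-8 - 161\right)^{2} + 0 = - 2 \left(-169\right)^{2} + 0 = \left(-2\right) 28561 + 0 = -57122 + 0 = -57122$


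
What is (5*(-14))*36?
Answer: -2520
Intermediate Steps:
(5*(-14))*36 = -70*36 = -2520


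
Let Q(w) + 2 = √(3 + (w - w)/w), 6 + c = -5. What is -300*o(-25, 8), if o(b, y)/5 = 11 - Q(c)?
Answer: -19500 + 1500*√3 ≈ -16902.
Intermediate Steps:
c = -11 (c = -6 - 5 = -11)
Q(w) = -2 + √3 (Q(w) = -2 + √(3 + (w - w)/w) = -2 + √(3 + 0/w) = -2 + √(3 + 0) = -2 + √3)
o(b, y) = 65 - 5*√3 (o(b, y) = 5*(11 - (-2 + √3)) = 5*(11 + (2 - √3)) = 5*(13 - √3) = 65 - 5*√3)
-300*o(-25, 8) = -300*(65 - 5*√3) = -19500 + 1500*√3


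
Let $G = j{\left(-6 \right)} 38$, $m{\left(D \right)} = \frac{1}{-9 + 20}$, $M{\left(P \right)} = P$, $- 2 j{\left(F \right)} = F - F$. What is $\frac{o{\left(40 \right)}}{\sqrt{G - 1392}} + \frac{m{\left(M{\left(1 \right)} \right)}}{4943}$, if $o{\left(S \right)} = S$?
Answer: $\frac{1}{54373} - \frac{10 i \sqrt{87}}{87} \approx 1.8391 \cdot 10^{-5} - 1.0721 i$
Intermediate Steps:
$j{\left(F \right)} = 0$ ($j{\left(F \right)} = - \frac{F - F}{2} = \left(- \frac{1}{2}\right) 0 = 0$)
$m{\left(D \right)} = \frac{1}{11}$
$G = 0$ ($G = 0 \cdot 38 = 0$)
$\frac{o{\left(40 \right)}}{\sqrt{G - 1392}} + \frac{m{\left(M{\left(1 \right)} \right)}}{4943} = \frac{40}{\sqrt{0 - 1392}} + \frac{1}{11 \cdot 4943} = \frac{40}{\sqrt{-1392}} + \frac{1}{11} \cdot \frac{1}{4943} = \frac{40}{4 i \sqrt{87}} + \frac{1}{54373} = 40 \left(- \frac{i \sqrt{87}}{348}\right) + \frac{1}{54373} = - \frac{10 i \sqrt{87}}{87} + \frac{1}{54373} = \frac{1}{54373} - \frac{10 i \sqrt{87}}{87}$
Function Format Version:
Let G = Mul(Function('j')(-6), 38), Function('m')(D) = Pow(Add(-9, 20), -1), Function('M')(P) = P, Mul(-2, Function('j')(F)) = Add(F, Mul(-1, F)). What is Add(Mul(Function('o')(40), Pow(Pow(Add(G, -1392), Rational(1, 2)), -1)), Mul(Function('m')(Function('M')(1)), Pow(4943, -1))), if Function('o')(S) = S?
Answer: Add(Rational(1, 54373), Mul(Rational(-10, 87), I, Pow(87, Rational(1, 2)))) ≈ Add(1.8391e-5, Mul(-1.0721, I))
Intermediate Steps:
Function('j')(F) = 0 (Function('j')(F) = Mul(Rational(-1, 2), Add(F, Mul(-1, F))) = Mul(Rational(-1, 2), 0) = 0)
Function('m')(D) = Rational(1, 11) (Function('m')(D) = Pow(11, -1) = Rational(1, 11))
G = 0 (G = Mul(0, 38) = 0)
Add(Mul(Function('o')(40), Pow(Pow(Add(G, -1392), Rational(1, 2)), -1)), Mul(Function('m')(Function('M')(1)), Pow(4943, -1))) = Add(Mul(40, Pow(Pow(Add(0, -1392), Rational(1, 2)), -1)), Mul(Rational(1, 11), Pow(4943, -1))) = Add(Mul(40, Pow(Pow(-1392, Rational(1, 2)), -1)), Mul(Rational(1, 11), Rational(1, 4943))) = Add(Mul(40, Pow(Mul(4, I, Pow(87, Rational(1, 2))), -1)), Rational(1, 54373)) = Add(Mul(40, Mul(Rational(-1, 348), I, Pow(87, Rational(1, 2)))), Rational(1, 54373)) = Add(Mul(Rational(-10, 87), I, Pow(87, Rational(1, 2))), Rational(1, 54373)) = Add(Rational(1, 54373), Mul(Rational(-10, 87), I, Pow(87, Rational(1, 2))))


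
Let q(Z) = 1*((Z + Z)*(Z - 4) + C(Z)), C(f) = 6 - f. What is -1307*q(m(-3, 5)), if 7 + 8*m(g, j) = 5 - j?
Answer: -644351/32 ≈ -20136.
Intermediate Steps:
m(g, j) = -¼ - j/8 (m(g, j) = -7/8 + (5 - j)/8 = -7/8 + (5/8 - j/8) = -¼ - j/8)
q(Z) = 6 - Z + 2*Z*(-4 + Z) (q(Z) = 1*((Z + Z)*(Z - 4) + (6 - Z)) = 1*((2*Z)*(-4 + Z) + (6 - Z)) = 1*(2*Z*(-4 + Z) + (6 - Z)) = 1*(6 - Z + 2*Z*(-4 + Z)) = 6 - Z + 2*Z*(-4 + Z))
-1307*q(m(-3, 5)) = -1307*(6 - 9*(-¼ - ⅛*5) + 2*(-¼ - ⅛*5)²) = -1307*(6 - 9*(-¼ - 5/8) + 2*(-¼ - 5/8)²) = -1307*(6 - 9*(-7/8) + 2*(-7/8)²) = -1307*(6 + 63/8 + 2*(49/64)) = -1307*(6 + 63/8 + 49/32) = -1307*493/32 = -644351/32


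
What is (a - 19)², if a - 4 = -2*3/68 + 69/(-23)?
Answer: 378225/1156 ≈ 327.18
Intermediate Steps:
a = 31/34 (a = 4 + (-2*3/68 + 69/(-23)) = 4 + (-6*1/68 + 69*(-1/23)) = 4 + (-3/34 - 3) = 4 - 105/34 = 31/34 ≈ 0.91177)
(a - 19)² = (31/34 - 19)² = (-615/34)² = 378225/1156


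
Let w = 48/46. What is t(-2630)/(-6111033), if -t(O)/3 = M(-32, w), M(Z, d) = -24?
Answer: -24/2037011 ≈ -1.1782e-5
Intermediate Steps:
w = 24/23 (w = 48*(1/46) = 24/23 ≈ 1.0435)
t(O) = 72 (t(O) = -3*(-24) = 72)
t(-2630)/(-6111033) = 72/(-6111033) = 72*(-1/6111033) = -24/2037011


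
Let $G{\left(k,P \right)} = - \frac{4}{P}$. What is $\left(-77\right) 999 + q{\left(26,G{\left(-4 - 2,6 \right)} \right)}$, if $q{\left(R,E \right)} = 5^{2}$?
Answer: $-76898$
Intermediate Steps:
$q{\left(R,E \right)} = 25$
$\left(-77\right) 999 + q{\left(26,G{\left(-4 - 2,6 \right)} \right)} = \left(-77\right) 999 + 25 = -76923 + 25 = -76898$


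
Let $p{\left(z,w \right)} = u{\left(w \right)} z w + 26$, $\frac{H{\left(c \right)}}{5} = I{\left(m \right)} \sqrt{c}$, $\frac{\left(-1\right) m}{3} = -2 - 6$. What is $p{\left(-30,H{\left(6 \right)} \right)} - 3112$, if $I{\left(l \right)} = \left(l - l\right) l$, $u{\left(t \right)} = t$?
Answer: $-3086$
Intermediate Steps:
$m = 24$ ($m = - 3 \left(-2 - 6\right) = \left(-3\right) \left(-8\right) = 24$)
$I{\left(l \right)} = 0$ ($I{\left(l \right)} = 0 l = 0$)
$H{\left(c \right)} = 0$ ($H{\left(c \right)} = 5 \cdot 0 \sqrt{c} = 5 \cdot 0 = 0$)
$p{\left(z,w \right)} = 26 + z w^{2}$ ($p{\left(z,w \right)} = w z w + 26 = z w^{2} + 26 = 26 + z w^{2}$)
$p{\left(-30,H{\left(6 \right)} \right)} - 3112 = \left(26 - 30 \cdot 0^{2}\right) - 3112 = \left(26 - 0\right) - 3112 = \left(26 + 0\right) - 3112 = 26 - 3112 = -3086$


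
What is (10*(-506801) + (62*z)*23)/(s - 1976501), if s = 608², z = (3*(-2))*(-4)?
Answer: 5033786/1606837 ≈ 3.1327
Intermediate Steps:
z = 24 (z = -6*(-4) = 24)
s = 369664
(10*(-506801) + (62*z)*23)/(s - 1976501) = (10*(-506801) + (62*24)*23)/(369664 - 1976501) = (-5068010 + 1488*23)/(-1606837) = (-5068010 + 34224)*(-1/1606837) = -5033786*(-1/1606837) = 5033786/1606837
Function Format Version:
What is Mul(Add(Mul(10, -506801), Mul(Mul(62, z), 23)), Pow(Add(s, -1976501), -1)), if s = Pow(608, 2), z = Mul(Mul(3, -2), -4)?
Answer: Rational(5033786, 1606837) ≈ 3.1327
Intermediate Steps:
z = 24 (z = Mul(-6, -4) = 24)
s = 369664
Mul(Add(Mul(10, -506801), Mul(Mul(62, z), 23)), Pow(Add(s, -1976501), -1)) = Mul(Add(Mul(10, -506801), Mul(Mul(62, 24), 23)), Pow(Add(369664, -1976501), -1)) = Mul(Add(-5068010, Mul(1488, 23)), Pow(-1606837, -1)) = Mul(Add(-5068010, 34224), Rational(-1, 1606837)) = Mul(-5033786, Rational(-1, 1606837)) = Rational(5033786, 1606837)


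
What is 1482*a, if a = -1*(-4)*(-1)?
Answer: -5928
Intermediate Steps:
a = -4 (a = 4*(-1) = -4)
1482*a = 1482*(-4) = -5928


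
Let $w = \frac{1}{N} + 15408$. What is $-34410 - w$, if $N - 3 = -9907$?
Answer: $- \frac{493397471}{9904} \approx -49818.0$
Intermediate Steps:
$N = -9904$ ($N = 3 - 9907 = -9904$)
$w = \frac{152600831}{9904}$ ($w = \frac{1}{-9904} + 15408 = - \frac{1}{9904} + 15408 = \frac{152600831}{9904} \approx 15408.0$)
$-34410 - w = -34410 - \frac{152600831}{9904} = - \frac{493397471}{9904}$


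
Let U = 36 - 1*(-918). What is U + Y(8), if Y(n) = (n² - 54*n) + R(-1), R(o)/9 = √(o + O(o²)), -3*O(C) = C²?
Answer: 586 + 6*I*√3 ≈ 586.0 + 10.392*I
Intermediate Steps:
O(C) = -C²/3
R(o) = 9*√(o - o⁴/3)
Y(n) = n² - 54*n + 6*I*√3 (Y(n) = (n² - 54*n) + 3*√3*√(-(3 - 1*(-1)³)) = (n² - 54*n) + 3*√3*√(-(3 - 1*(-1))) = (n² - 54*n) + 3*√3*√(-(3 + 1)) = (n² - 54*n) + 3*√3*√(-1*4) = (n² - 54*n) + 3*√3*√(-4) = (n² - 54*n) + 3*√3*(2*I) = (n² - 54*n) + 6*I*√3 = n² - 54*n + 6*I*√3)
U = 954 (U = 36 + 918 = 954)
U + Y(8) = 954 + (8² - 54*8 + 6*I*√3) = 954 + (64 - 432 + 6*I*√3) = 954 + (-368 + 6*I*√3) = 586 + 6*I*√3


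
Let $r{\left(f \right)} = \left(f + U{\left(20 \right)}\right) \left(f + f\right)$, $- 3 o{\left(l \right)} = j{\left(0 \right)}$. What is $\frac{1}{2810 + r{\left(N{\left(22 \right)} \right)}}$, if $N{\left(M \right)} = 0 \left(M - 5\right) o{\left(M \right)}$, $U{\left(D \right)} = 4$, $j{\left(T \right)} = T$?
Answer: $\frac{1}{2810} \approx 0.00035587$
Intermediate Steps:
$o{\left(l \right)} = 0$ ($o{\left(l \right)} = \left(- \frac{1}{3}\right) 0 = 0$)
$N{\left(M \right)} = 0$ ($N{\left(M \right)} = 0 \left(M - 5\right) 0 = 0 \left(-5 + M\right) 0 = 0 \cdot 0 = 0$)
$r{\left(f \right)} = 2 f \left(4 + f\right)$ ($r{\left(f \right)} = \left(f + 4\right) \left(f + f\right) = \left(4 + f\right) 2 f = 2 f \left(4 + f\right)$)
$\frac{1}{2810 + r{\left(N{\left(22 \right)} \right)}} = \frac{1}{2810 + 2 \cdot 0 \left(4 + 0\right)} = \frac{1}{2810 + 2 \cdot 0 \cdot 4} = \frac{1}{2810 + 0} = \frac{1}{2810}$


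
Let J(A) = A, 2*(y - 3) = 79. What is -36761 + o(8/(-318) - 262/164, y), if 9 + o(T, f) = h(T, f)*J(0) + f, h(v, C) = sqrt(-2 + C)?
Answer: -73455/2 ≈ -36728.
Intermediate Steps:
y = 85/2 (y = 3 + (1/2)*79 = 3 + 79/2 = 85/2 ≈ 42.500)
o(T, f) = -9 + f (o(T, f) = -9 + (sqrt(-2 + f)*0 + f) = -9 + (0 + f) = -9 + f)
-36761 + o(8/(-318) - 262/164, y) = -36761 + (-9 + 85/2) = -36761 + 67/2 = -73455/2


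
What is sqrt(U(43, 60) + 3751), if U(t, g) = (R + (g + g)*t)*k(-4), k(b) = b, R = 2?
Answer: I*sqrt(16897) ≈ 129.99*I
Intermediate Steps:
U(t, g) = -8 - 8*g*t (U(t, g) = (2 + (g + g)*t)*(-4) = (2 + (2*g)*t)*(-4) = (2 + 2*g*t)*(-4) = -8 - 8*g*t)
sqrt(U(43, 60) + 3751) = sqrt((-8 - 8*60*43) + 3751) = sqrt((-8 - 20640) + 3751) = sqrt(-20648 + 3751) = sqrt(-16897) = I*sqrt(16897)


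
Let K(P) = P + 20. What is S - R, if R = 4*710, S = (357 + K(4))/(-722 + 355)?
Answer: -1042661/367 ≈ -2841.0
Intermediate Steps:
K(P) = 20 + P
S = -381/367 (S = (357 + (20 + 4))/(-722 + 355) = (357 + 24)/(-367) = 381*(-1/367) = -381/367 ≈ -1.0381)
R = 2840
S - R = -381/367 - 1*2840 = -381/367 - 2840 = -1042661/367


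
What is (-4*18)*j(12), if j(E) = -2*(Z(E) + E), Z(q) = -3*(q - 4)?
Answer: -1728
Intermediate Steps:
Z(q) = 12 - 3*q (Z(q) = -3*(-4 + q) = 12 - 3*q)
j(E) = -24 + 4*E (j(E) = -2*((12 - 3*E) + E) = -2*(12 - 2*E) = -24 + 4*E)
(-4*18)*j(12) = (-4*18)*(-24 + 4*12) = -72*(-24 + 48) = -72*24 = -1728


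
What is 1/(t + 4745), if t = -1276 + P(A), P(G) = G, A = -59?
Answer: 1/3410 ≈ 0.00029326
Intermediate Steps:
t = -1335 (t = -1276 - 59 = -1335)
1/(t + 4745) = 1/(-1335 + 4745) = 1/3410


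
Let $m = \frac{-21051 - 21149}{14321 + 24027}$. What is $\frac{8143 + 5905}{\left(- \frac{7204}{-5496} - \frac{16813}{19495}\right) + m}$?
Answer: $- \frac{3607507130498880}{167459237329} \approx -21543.0$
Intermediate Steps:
$m = - \frac{10550}{9587}$ ($m = - \frac{42200}{38348} = \left(-42200\right) \frac{1}{38348} = - \frac{10550}{9587} \approx -1.1004$)
$\frac{8143 + 5905}{\left(- \frac{7204}{-5496} - \frac{16813}{19495}\right) + m} = \frac{8143 + 5905}{\left(- \frac{7204}{-5496} - \frac{16813}{19495}\right) - \frac{10550}{9587}} = \frac{14048}{\left(\left(-7204\right) \left(- \frac{1}{5496}\right) - \frac{16813}{19495}\right) - \frac{10550}{9587}} = \frac{14048}{\left(\frac{1801}{1374} - \frac{16813}{19495}\right) - \frac{10550}{9587}} = \frac{14048}{\frac{12009433}{26786130} - \frac{10550}{9587}} = \frac{14048}{- \frac{167459237329}{256798628310}} = 14048 \left(- \frac{256798628310}{167459237329}\right) = - \frac{3607507130498880}{167459237329}$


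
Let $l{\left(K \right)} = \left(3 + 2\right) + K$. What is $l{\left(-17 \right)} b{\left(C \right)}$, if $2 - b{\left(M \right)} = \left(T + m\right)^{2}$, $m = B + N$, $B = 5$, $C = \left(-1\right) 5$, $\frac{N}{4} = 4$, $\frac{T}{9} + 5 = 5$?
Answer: $5268$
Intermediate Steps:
$T = 0$ ($T = -45 + 9 \cdot 5 = -45 + 45 = 0$)
$l{\left(K \right)} = 5 + K$
$N = 16$ ($N = 4 \cdot 4 = 16$)
$C = -5$
$m = 21$ ($m = 5 + 16 = 21$)
$b{\left(M \right)} = -439$ ($b{\left(M \right)} = 2 - \left(0 + 21\right)^{2} = 2 - 21^{2} = 2 - 441 = -439$)
$l{\left(-17 \right)} b{\left(C \right)} = \left(5 - 17\right) \left(-439\right) = \left(-12\right) \left(-439\right) = 5268$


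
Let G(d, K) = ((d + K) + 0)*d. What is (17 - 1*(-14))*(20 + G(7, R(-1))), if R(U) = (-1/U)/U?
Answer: 1922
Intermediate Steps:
R(U) = -1/U²
G(d, K) = d*(K + d) (G(d, K) = ((K + d) + 0)*d = (K + d)*d = d*(K + d))
(17 - 1*(-14))*(20 + G(7, R(-1))) = (17 - 1*(-14))*(20 + 7*(-1/(-1)² + 7)) = (17 + 14)*(20 + 7*(-1*1 + 7)) = 31*(20 + 7*(-1 + 7)) = 31*(20 + 7*6) = 31*(20 + 42) = 31*62 = 1922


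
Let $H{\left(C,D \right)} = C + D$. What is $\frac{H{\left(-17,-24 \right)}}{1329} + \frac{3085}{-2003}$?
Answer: $- \frac{4182088}{2661987} \approx -1.571$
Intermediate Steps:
$\frac{H{\left(-17,-24 \right)}}{1329} + \frac{3085}{-2003} = \frac{-17 - 24}{1329} + \frac{3085}{-2003} = \left(-41\right) \frac{1}{1329} + 3085 \left(- \frac{1}{2003}\right) = - \frac{41}{1329} - \frac{3085}{2003} = - \frac{4182088}{2661987}$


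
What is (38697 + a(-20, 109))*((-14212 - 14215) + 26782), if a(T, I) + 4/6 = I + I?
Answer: -192042235/3 ≈ -6.4014e+7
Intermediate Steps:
a(T, I) = -⅔ + 2*I (a(T, I) = -⅔ + (I + I) = -⅔ + 2*I)
(38697 + a(-20, 109))*((-14212 - 14215) + 26782) = (38697 + (-⅔ + 2*109))*((-14212 - 14215) + 26782) = (38697 + (-⅔ + 218))*(-28427 + 26782) = (38697 + 652/3)*(-1645) = (116743/3)*(-1645) = -192042235/3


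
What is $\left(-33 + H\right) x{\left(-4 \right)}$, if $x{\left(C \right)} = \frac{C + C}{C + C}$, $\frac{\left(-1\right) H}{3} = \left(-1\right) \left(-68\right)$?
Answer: $-237$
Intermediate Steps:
$H = -204$ ($H = - 3 \left(\left(-1\right) \left(-68\right)\right) = \left(-3\right) 68 = -204$)
$x{\left(C \right)} = 1$ ($x{\left(C \right)} = \frac{2 C}{2 C} = 2 C \frac{1}{2 C} = 1$)
$\left(-33 + H\right) x{\left(-4 \right)} = \left(-33 - 204\right) 1 = \left(-237\right) 1 = -237$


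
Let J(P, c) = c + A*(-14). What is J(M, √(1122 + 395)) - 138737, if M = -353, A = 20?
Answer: -139017 + √1517 ≈ -1.3898e+5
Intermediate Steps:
J(P, c) = -280 + c (J(P, c) = c + 20*(-14) = c - 280 = -280 + c)
J(M, √(1122 + 395)) - 138737 = (-280 + √(1122 + 395)) - 138737 = (-280 + √1517) - 138737 = -139017 + √1517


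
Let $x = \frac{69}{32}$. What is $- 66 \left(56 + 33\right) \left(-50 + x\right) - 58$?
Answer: $\frac{4495619}{16} \approx 2.8098 \cdot 10^{5}$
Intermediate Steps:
$x = \frac{69}{32}$ ($x = 69 \cdot \frac{1}{32} = \frac{69}{32} \approx 2.1563$)
$- 66 \left(56 + 33\right) \left(-50 + x\right) - 58 = - 66 \left(56 + 33\right) \left(-50 + \frac{69}{32}\right) - 58 = - 66 \cdot 89 \left(- \frac{1531}{32}\right) - 58 = \left(-66\right) \left(- \frac{136259}{32}\right) - 58 = \frac{4496547}{16} - 58 = \frac{4495619}{16}$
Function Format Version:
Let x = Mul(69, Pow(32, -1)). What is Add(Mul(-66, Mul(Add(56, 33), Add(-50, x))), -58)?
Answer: Rational(4495619, 16) ≈ 2.8098e+5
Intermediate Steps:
x = Rational(69, 32) (x = Mul(69, Rational(1, 32)) = Rational(69, 32) ≈ 2.1563)
Add(Mul(-66, Mul(Add(56, 33), Add(-50, x))), -58) = Add(Mul(-66, Mul(Add(56, 33), Add(-50, Rational(69, 32)))), -58) = Add(Mul(-66, Mul(89, Rational(-1531, 32))), -58) = Add(Mul(-66, Rational(-136259, 32)), -58) = Add(Rational(4496547, 16), -58) = Rational(4495619, 16)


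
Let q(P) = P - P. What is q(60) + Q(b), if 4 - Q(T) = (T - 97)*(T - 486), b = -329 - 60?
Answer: -425246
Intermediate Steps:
b = -389
Q(T) = 4 - (-486 + T)*(-97 + T) (Q(T) = 4 - (T - 97)*(T - 486) = 4 - (-97 + T)*(-486 + T) = 4 - (-486 + T)*(-97 + T))
q(P) = 0
q(60) + Q(b) = 0 + (-47138 - 1*(-389)² + 583*(-389)) = 0 + (-47138 - 1*151321 - 226787) = 0 + (-47138 - 151321 - 226787) = 0 - 425246 = -425246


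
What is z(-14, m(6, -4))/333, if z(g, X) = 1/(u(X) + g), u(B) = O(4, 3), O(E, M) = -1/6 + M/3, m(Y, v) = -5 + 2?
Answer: -2/8769 ≈ -0.00022808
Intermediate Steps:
m(Y, v) = -3
O(E, M) = -⅙ + M/3 (O(E, M) = -1*⅙ + M*(⅓) = -⅙ + M/3)
u(B) = ⅚ (u(B) = -⅙ + (⅓)*3 = -⅙ + 1 = ⅚)
z(g, X) = 1/(⅚ + g)
z(-14, m(6, -4))/333 = (6/(5 + 6*(-14)))/333 = (6/(5 - 84))*(1/333) = (6/(-79))*(1/333) = (6*(-1/79))*(1/333) = -6/79*1/333 = -2/8769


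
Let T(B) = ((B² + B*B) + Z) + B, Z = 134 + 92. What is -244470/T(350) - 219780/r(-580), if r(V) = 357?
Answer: -9009994845/14611772 ≈ -616.63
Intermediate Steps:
Z = 226
T(B) = 226 + B + 2*B² (T(B) = ((B² + B*B) + 226) + B = ((B² + B²) + 226) + B = (2*B² + 226) + B = (226 + 2*B²) + B = 226 + B + 2*B²)
-244470/T(350) - 219780/r(-580) = -244470/(226 + 350 + 2*350²) - 219780/357 = -244470/(226 + 350 + 2*122500) - 219780*1/357 = -244470/(226 + 350 + 245000) - 73260/119 = -244470/245576 - 73260/119 = -244470*1/245576 - 73260/119 = -122235/122788 - 73260/119 = -9009994845/14611772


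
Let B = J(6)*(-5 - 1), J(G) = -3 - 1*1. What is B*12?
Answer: 288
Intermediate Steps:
J(G) = -4 (J(G) = -3 - 1 = -4)
B = 24 (B = -4*(-5 - 1) = -4*(-6) = 24)
B*12 = 24*12 = 288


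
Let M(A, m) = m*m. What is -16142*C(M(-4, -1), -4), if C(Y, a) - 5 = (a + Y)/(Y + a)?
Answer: -96852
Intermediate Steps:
M(A, m) = m²
C(Y, a) = 6 (C(Y, a) = 5 + (a + Y)/(Y + a) = 5 + (Y + a)/(Y + a) = 5 + 1 = 6)
-16142*C(M(-4, -1), -4) = -16142*6 = -96852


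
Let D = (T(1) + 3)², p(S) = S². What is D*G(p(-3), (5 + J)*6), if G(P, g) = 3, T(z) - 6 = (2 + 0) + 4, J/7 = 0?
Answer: 675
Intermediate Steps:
J = 0 (J = 7*0 = 0)
T(z) = 12 (T(z) = 6 + ((2 + 0) + 4) = 6 + (2 + 4) = 6 + 6 = 12)
D = 225 (D = (12 + 3)² = 15² = 225)
D*G(p(-3), (5 + J)*6) = 225*3 = 675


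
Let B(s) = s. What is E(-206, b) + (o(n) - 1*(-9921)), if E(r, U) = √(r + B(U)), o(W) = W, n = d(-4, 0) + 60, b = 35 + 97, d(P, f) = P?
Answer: 9977 + I*√74 ≈ 9977.0 + 8.6023*I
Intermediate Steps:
b = 132
n = 56 (n = -4 + 60 = 56)
E(r, U) = √(U + r) (E(r, U) = √(r + U) = √(U + r))
E(-206, b) + (o(n) - 1*(-9921)) = √(132 - 206) + (56 - 1*(-9921)) = √(-74) + (56 + 9921) = I*√74 + 9977 = 9977 + I*√74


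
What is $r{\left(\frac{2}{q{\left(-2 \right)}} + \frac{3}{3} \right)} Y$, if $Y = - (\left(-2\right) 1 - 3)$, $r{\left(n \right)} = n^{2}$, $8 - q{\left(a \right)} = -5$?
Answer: $\frac{1125}{169} \approx 6.6568$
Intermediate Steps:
$q{\left(a \right)} = 13$ ($q{\left(a \right)} = 8 - -5 = 8 + 5 = 13$)
$Y = 5$ ($Y = - (-2 - 3) = \left(-1\right) \left(-5\right) = 5$)
$r{\left(\frac{2}{q{\left(-2 \right)}} + \frac{3}{3} \right)} Y = \left(\frac{2}{13} + \frac{3}{3}\right)^{2} \cdot 5 = \left(2 \cdot \frac{1}{13} + 3 \cdot \frac{1}{3}\right)^{2} \cdot 5 = \left(\frac{2}{13} + 1\right)^{2} \cdot 5 = \left(\frac{15}{13}\right)^{2} \cdot 5 = \frac{225}{169} \cdot 5 = \frac{1125}{169}$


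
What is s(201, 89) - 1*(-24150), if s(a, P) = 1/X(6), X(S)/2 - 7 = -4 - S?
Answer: 144899/6 ≈ 24150.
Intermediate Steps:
X(S) = 6 - 2*S (X(S) = 14 + 2*(-4 - S) = 14 + (-8 - 2*S) = 6 - 2*S)
s(a, P) = -⅙ (s(a, P) = 1/(6 - 2*6) = 1/(6 - 12) = 1/(-6) = -⅙)
s(201, 89) - 1*(-24150) = -⅙ - 1*(-24150) = -⅙ + 24150 = 144899/6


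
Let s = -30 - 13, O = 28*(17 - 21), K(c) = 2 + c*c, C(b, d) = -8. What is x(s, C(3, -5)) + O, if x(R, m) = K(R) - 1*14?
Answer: 1725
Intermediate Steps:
K(c) = 2 + c²
O = -112 (O = 28*(-4) = -112)
s = -43
x(R, m) = -12 + R² (x(R, m) = (2 + R²) - 1*14 = (2 + R²) - 14 = -12 + R²)
x(s, C(3, -5)) + O = (-12 + (-43)²) - 112 = (-12 + 1849) - 112 = 1837 - 112 = 1725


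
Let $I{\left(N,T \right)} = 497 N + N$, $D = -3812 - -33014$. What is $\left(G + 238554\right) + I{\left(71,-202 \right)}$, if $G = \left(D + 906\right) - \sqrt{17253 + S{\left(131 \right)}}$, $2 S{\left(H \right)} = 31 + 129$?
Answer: $304020 - \sqrt{17333} \approx 3.0389 \cdot 10^{5}$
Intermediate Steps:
$D = 29202$ ($D = -3812 + 33014 = 29202$)
$S{\left(H \right)} = 80$ ($S{\left(H \right)} = \frac{31 + 129}{2} = \frac{1}{2} \cdot 160 = 80$)
$I{\left(N,T \right)} = 498 N$
$G = 30108 - \sqrt{17333}$ ($G = \left(29202 + 906\right) - \sqrt{17253 + 80} = 30108 - \sqrt{17333} \approx 29976.0$)
$\left(G + 238554\right) + I{\left(71,-202 \right)} = \left(\left(30108 - \sqrt{17333}\right) + 238554\right) + 498 \cdot 71 = \left(268662 - \sqrt{17333}\right) + 35358 = 304020 - \sqrt{17333}$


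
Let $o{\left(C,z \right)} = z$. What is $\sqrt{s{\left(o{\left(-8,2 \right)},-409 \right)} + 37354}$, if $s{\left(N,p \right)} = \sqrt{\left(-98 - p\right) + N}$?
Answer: $\sqrt{37354 + \sqrt{313}} \approx 193.32$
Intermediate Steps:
$s{\left(N,p \right)} = \sqrt{-98 + N - p}$
$\sqrt{s{\left(o{\left(-8,2 \right)},-409 \right)} + 37354} = \sqrt{\sqrt{-98 + 2 - -409} + 37354} = \sqrt{\sqrt{-98 + 2 + 409} + 37354} = \sqrt{\sqrt{313} + 37354} = \sqrt{37354 + \sqrt{313}}$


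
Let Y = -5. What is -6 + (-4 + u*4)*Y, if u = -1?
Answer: 34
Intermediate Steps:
-6 + (-4 + u*4)*Y = -6 + (-4 - 1*4)*(-5) = -6 + (-4 - 4)*(-5) = -6 - 8*(-5) = -6 + 40 = 34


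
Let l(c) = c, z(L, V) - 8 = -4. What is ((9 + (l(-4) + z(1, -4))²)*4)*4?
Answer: 144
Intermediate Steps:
z(L, V) = 4 (z(L, V) = 8 - 4 = 4)
((9 + (l(-4) + z(1, -4))²)*4)*4 = ((9 + (-4 + 4)²)*4)*4 = ((9 + 0²)*4)*4 = ((9 + 0)*4)*4 = (9*4)*4 = 36*4 = 144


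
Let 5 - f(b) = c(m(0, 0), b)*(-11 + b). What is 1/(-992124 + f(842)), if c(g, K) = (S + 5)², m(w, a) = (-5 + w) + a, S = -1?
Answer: -1/1005415 ≈ -9.9461e-7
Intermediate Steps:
m(w, a) = -5 + a + w
c(g, K) = 16 (c(g, K) = (-1 + 5)² = 4² = 16)
f(b) = 181 - 16*b (f(b) = 5 - 16*(-11 + b) = 5 - (-176 + 16*b) = 5 + (176 - 16*b) = 181 - 16*b)
1/(-992124 + f(842)) = 1/(-992124 + (181 - 16*842)) = 1/(-992124 + (181 - 13472)) = 1/(-992124 - 13291) = 1/(-1005415) = -1/1005415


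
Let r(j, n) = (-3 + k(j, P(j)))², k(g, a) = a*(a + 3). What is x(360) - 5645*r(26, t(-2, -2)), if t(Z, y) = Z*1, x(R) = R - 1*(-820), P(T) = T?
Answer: -3183784465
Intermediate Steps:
k(g, a) = a*(3 + a)
x(R) = 820 + R (x(R) = R + 820 = 820 + R)
t(Z, y) = Z
r(j, n) = (-3 + j*(3 + j))²
x(360) - 5645*r(26, t(-2, -2)) = (820 + 360) - 5645*(-3 + 26*(3 + 26))² = 1180 - 5645*(-3 + 26*29)² = 1180 - 5645*(-3 + 754)² = 1180 - 5645*751² = 1180 - 5645*564001 = 1180 - 1*3183785645 = 1180 - 3183785645 = -3183784465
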